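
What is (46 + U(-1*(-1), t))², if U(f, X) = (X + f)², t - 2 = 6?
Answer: 16129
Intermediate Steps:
t = 8 (t = 2 + 6 = 8)
(46 + U(-1*(-1), t))² = (46 + (8 - 1*(-1))²)² = (46 + (8 + 1)²)² = (46 + 9²)² = (46 + 81)² = 127² = 16129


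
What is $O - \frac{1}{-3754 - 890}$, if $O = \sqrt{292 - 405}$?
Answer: $\frac{1}{4644} + i \sqrt{113} \approx 0.00021533 + 10.63 i$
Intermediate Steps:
$O = i \sqrt{113}$ ($O = \sqrt{-113} = i \sqrt{113} \approx 10.63 i$)
$O - \frac{1}{-3754 - 890} = i \sqrt{113} - \frac{1}{-3754 - 890} = i \sqrt{113} - \frac{1}{-4644} = i \sqrt{113} - - \frac{1}{4644} = i \sqrt{113} + \frac{1}{4644} = \frac{1}{4644} + i \sqrt{113}$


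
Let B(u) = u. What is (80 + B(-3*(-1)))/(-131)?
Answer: -83/131 ≈ -0.63359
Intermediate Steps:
(80 + B(-3*(-1)))/(-131) = (80 - 3*(-1))/(-131) = -(80 + 3)/131 = -1/131*83 = -83/131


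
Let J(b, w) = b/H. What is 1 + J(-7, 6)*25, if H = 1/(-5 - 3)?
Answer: 1401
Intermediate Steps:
H = -⅛ (H = 1/(-8) = -⅛ ≈ -0.12500)
J(b, w) = -8*b (J(b, w) = b/(-⅛) = b*(-8) = -8*b)
1 + J(-7, 6)*25 = 1 - 8*(-7)*25 = 1 + 56*25 = 1 + 1400 = 1401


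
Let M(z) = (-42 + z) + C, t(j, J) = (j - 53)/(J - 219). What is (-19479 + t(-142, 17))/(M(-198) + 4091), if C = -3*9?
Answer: -3934563/772448 ≈ -5.0936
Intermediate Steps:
C = -27
t(j, J) = (-53 + j)/(-219 + J)
M(z) = -69 + z (M(z) = (-42 + z) - 27 = -69 + z)
(-19479 + t(-142, 17))/(M(-198) + 4091) = (-19479 + (-53 - 142)/(-219 + 17))/((-69 - 198) + 4091) = (-19479 - 195/(-202))/(-267 + 4091) = (-19479 - 1/202*(-195))/3824 = (-19479 + 195/202)*(1/3824) = -3934563/202*1/3824 = -3934563/772448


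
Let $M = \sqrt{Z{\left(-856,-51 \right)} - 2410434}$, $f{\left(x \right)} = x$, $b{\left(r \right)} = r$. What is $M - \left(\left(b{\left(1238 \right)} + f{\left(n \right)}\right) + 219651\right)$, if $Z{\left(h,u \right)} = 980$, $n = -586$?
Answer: $-220303 + i \sqrt{2409454} \approx -2.203 \cdot 10^{5} + 1552.2 i$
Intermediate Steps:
$M = i \sqrt{2409454}$ ($M = \sqrt{980 - 2410434} = \sqrt{-2409454} = i \sqrt{2409454} \approx 1552.2 i$)
$M - \left(\left(b{\left(1238 \right)} + f{\left(n \right)}\right) + 219651\right) = i \sqrt{2409454} - \left(\left(1238 - 586\right) + 219651\right) = i \sqrt{2409454} - \left(652 + 219651\right) = i \sqrt{2409454} - 220303 = -220303 + i \sqrt{2409454}$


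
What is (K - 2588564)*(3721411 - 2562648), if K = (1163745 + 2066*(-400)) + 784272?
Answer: -1699843906561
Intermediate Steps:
K = 1121617 (K = (1163745 - 826400) + 784272 = 337345 + 784272 = 1121617)
(K - 2588564)*(3721411 - 2562648) = (1121617 - 2588564)*(3721411 - 2562648) = -1466947*1158763 = -1699843906561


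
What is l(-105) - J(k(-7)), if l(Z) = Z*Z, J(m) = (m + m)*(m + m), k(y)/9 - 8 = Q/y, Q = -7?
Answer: -15219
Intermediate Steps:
k(y) = 72 - 63/y (k(y) = 72 + 9*(-7/y) = 72 - 63/y)
J(m) = 4*m² (J(m) = (2*m)*(2*m) = 4*m²)
l(Z) = Z²
l(-105) - J(k(-7)) = (-105)² - 4*(72 - 63/(-7))² = 11025 - 4*(72 - 63*(-⅐))² = 11025 - 4*(72 + 9)² = 11025 - 4*81² = 11025 - 4*6561 = 11025 - 1*26244 = 11025 - 26244 = -15219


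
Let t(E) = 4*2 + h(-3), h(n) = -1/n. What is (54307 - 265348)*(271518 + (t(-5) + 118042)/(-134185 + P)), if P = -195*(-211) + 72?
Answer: -5327174452905987/92968 ≈ -5.7301e+10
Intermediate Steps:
P = 41217 (P = 41145 + 72 = 41217)
t(E) = 25/3 (t(E) = 4*2 - 1/(-3) = 8 - 1*(-⅓) = 8 + ⅓ = 25/3)
(54307 - 265348)*(271518 + (t(-5) + 118042)/(-134185 + P)) = (54307 - 265348)*(271518 + (25/3 + 118042)/(-134185 + 41217)) = -211041*(271518 + (354151/3)/(-92968)) = -211041*(271518 + (354151/3)*(-1/92968)) = -211041*(271518 - 354151/278904) = -211041*75727102121/278904 = -5327174452905987/92968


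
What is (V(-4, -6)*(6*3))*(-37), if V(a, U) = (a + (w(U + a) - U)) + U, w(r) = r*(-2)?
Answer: -10656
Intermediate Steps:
w(r) = -2*r
V(a, U) = -a - 2*U (V(a, U) = (a + (-2*(U + a) - U)) + U = (a + ((-2*U - 2*a) - U)) + U = (a + (-3*U - 2*a)) + U = (-a - 3*U) + U = -a - 2*U)
(V(-4, -6)*(6*3))*(-37) = ((-1*(-4) - 2*(-6))*(6*3))*(-37) = ((4 + 12)*18)*(-37) = (16*18)*(-37) = 288*(-37) = -10656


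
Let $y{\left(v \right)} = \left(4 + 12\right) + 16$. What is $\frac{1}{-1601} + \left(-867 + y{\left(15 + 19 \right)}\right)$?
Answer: $- \frac{1336836}{1601} \approx -835.0$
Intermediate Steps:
$y{\left(v \right)} = 32$ ($y{\left(v \right)} = 16 + 16 = 32$)
$\frac{1}{-1601} + \left(-867 + y{\left(15 + 19 \right)}\right) = \frac{1}{-1601} + \left(-867 + 32\right) = - \frac{1}{1601} - 835 = - \frac{1336836}{1601}$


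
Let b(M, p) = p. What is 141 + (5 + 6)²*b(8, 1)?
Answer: 262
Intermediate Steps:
141 + (5 + 6)²*b(8, 1) = 141 + (5 + 6)²*1 = 141 + 11²*1 = 141 + 121*1 = 141 + 121 = 262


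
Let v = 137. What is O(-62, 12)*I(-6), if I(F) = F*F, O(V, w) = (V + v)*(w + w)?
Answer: 64800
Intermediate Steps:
O(V, w) = 2*w*(137 + V) (O(V, w) = (V + 137)*(w + w) = (137 + V)*(2*w) = 2*w*(137 + V))
I(F) = F**2
O(-62, 12)*I(-6) = (2*12*(137 - 62))*(-6)**2 = (2*12*75)*36 = 1800*36 = 64800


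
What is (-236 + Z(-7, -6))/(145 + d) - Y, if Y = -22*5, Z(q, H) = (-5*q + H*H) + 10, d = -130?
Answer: 299/3 ≈ 99.667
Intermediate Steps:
Z(q, H) = 10 + H² - 5*q (Z(q, H) = (-5*q + H²) + 10 = (H² - 5*q) + 10 = 10 + H² - 5*q)
Y = -110
(-236 + Z(-7, -6))/(145 + d) - Y = (-236 + (10 + (-6)² - 5*(-7)))/(145 - 130) - 1*(-110) = (-236 + (10 + 36 + 35))/15 + 110 = (-236 + 81)*(1/15) + 110 = -155*1/15 + 110 = -31/3 + 110 = 299/3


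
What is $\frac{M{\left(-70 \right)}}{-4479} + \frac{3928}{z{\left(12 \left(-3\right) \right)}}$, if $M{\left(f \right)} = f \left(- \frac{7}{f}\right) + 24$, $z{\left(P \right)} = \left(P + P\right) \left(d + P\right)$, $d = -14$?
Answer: $\frac{730513}{671850} \approx 1.0873$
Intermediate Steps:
$z{\left(P \right)} = 2 P \left(-14 + P\right)$ ($z{\left(P \right)} = \left(P + P\right) \left(-14 + P\right) = 2 P \left(-14 + P\right)$)
$M{\left(f \right)} = 17$ ($M{\left(f \right)} = -7 + 24 = 17$)
$\frac{M{\left(-70 \right)}}{-4479} + \frac{3928}{z{\left(12 \left(-3\right) \right)}} = \frac{17}{-4479} + \frac{3928}{2 \cdot 12 \left(-3\right) \left(-14 + 12 \left(-3\right)\right)} = 17 \left(- \frac{1}{4479}\right) + \frac{3928}{2 \left(-36\right) \left(-14 - 36\right)} = - \frac{17}{4479} + \frac{3928}{2 \left(-36\right) \left(-50\right)} = - \frac{17}{4479} + \frac{3928}{3600} = - \frac{17}{4479} + 3928 \cdot \frac{1}{3600} = - \frac{17}{4479} + \frac{491}{450} = \frac{730513}{671850}$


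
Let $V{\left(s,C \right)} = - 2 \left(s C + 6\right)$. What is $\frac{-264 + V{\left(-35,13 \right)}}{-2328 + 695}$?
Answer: $- \frac{634}{1633} \approx -0.38824$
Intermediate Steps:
$V{\left(s,C \right)} = -12 - 2 C s$ ($V{\left(s,C \right)} = - 2 \left(C s + 6\right) = - 2 \left(6 + C s\right) = -12 - 2 C s$)
$\frac{-264 + V{\left(-35,13 \right)}}{-2328 + 695} = \frac{-264 - \left(12 + 26 \left(-35\right)\right)}{-2328 + 695} = \frac{-264 + \left(-12 + 910\right)}{-1633} = \left(-264 + 898\right) \left(- \frac{1}{1633}\right) = 634 \left(- \frac{1}{1633}\right) = - \frac{634}{1633}$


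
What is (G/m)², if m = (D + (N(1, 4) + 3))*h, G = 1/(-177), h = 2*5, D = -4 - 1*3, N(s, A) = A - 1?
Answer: 1/3132900 ≈ 3.1919e-7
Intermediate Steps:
N(s, A) = -1 + A
D = -7 (D = -4 - 3 = -7)
h = 10
G = -1/177 ≈ -0.0056497
m = -10 (m = (-7 + ((-1 + 4) + 3))*10 = (-7 + (3 + 3))*10 = (-7 + 6)*10 = -1*10 = -10)
(G/m)² = (-1/177/(-10))² = (-1/177*(-⅒))² = (1/1770)² = 1/3132900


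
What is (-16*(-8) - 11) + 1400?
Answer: 1517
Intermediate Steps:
(-16*(-8) - 11) + 1400 = (128 - 11) + 1400 = 117 + 1400 = 1517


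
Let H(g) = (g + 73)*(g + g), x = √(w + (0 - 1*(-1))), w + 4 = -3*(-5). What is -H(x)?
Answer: -24 - 292*√3 ≈ -529.76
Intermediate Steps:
w = 11 (w = -4 - 3*(-5) = -4 + 15 = 11)
x = 2*√3 (x = √(11 + (0 - 1*(-1))) = √(11 + (0 + 1)) = √(11 + 1) = √12 = 2*√3 ≈ 3.4641)
H(g) = 2*g*(73 + g) (H(g) = (73 + g)*(2*g) = 2*g*(73 + g))
-H(x) = -2*2*√3*(73 + 2*√3) = -4*√3*(73 + 2*√3)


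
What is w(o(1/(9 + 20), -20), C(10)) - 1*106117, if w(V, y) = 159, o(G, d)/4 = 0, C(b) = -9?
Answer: -105958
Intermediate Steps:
o(G, d) = 0 (o(G, d) = 4*0 = 0)
w(o(1/(9 + 20), -20), C(10)) - 1*106117 = 159 - 1*106117 = 159 - 106117 = -105958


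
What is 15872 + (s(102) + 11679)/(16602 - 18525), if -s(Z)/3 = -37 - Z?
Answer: 10169920/641 ≈ 15866.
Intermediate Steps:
s(Z) = 111 + 3*Z (s(Z) = -3*(-37 - Z) = 111 + 3*Z)
15872 + (s(102) + 11679)/(16602 - 18525) = 15872 + ((111 + 3*102) + 11679)/(16602 - 18525) = 15872 + ((111 + 306) + 11679)/(-1923) = 15872 + (417 + 11679)*(-1/1923) = 15872 + 12096*(-1/1923) = 15872 - 4032/641 = 10169920/641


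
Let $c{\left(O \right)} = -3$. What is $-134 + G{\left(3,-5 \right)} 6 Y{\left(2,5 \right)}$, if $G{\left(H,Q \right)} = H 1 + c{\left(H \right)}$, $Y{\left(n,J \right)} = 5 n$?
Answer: $-134$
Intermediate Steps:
$G{\left(H,Q \right)} = -3 + H$ ($G{\left(H,Q \right)} = H 1 - 3 = H - 3 = -3 + H$)
$-134 + G{\left(3,-5 \right)} 6 Y{\left(2,5 \right)} = -134 + \left(-3 + 3\right) 6 \cdot 5 \cdot 2 = -134 + 0 \cdot 6 \cdot 10 = -134 + 0 \cdot 10 = -134 + 0 = -134$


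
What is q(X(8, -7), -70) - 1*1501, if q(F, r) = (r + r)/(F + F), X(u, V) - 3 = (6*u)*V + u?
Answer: -97551/65 ≈ -1500.8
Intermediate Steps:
X(u, V) = 3 + u + 6*V*u (X(u, V) = 3 + ((6*u)*V + u) = 3 + (6*V*u + u) = 3 + (u + 6*V*u) = 3 + u + 6*V*u)
q(F, r) = r/F (q(F, r) = (2*r)/((2*F)) = (2*r)*(1/(2*F)) = r/F)
q(X(8, -7), -70) - 1*1501 = -70/(3 + 8 + 6*(-7)*8) - 1*1501 = -70/(3 + 8 - 336) - 1501 = -70/(-325) - 1501 = -70*(-1/325) - 1501 = 14/65 - 1501 = -97551/65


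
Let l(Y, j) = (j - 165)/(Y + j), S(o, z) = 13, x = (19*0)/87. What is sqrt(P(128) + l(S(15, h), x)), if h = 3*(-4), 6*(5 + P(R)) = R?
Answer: sqrt(5538)/39 ≈ 1.9081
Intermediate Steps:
P(R) = -5 + R/6
x = 0 (x = 0*(1/87) = 0)
h = -12
l(Y, j) = (-165 + j)/(Y + j)
sqrt(P(128) + l(S(15, h), x)) = sqrt((-5 + (1/6)*128) + (-165 + 0)/(13 + 0)) = sqrt((-5 + 64/3) - 165/13) = sqrt(49/3 + (1/13)*(-165)) = sqrt(49/3 - 165/13) = sqrt(142/39) = sqrt(5538)/39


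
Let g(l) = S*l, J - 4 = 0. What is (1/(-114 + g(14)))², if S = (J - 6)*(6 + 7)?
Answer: 1/228484 ≈ 4.3767e-6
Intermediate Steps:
J = 4 (J = 4 + 0 = 4)
S = -26 (S = (4 - 6)*(6 + 7) = -2*13 = -26)
g(l) = -26*l
(1/(-114 + g(14)))² = (1/(-114 - 26*14))² = (1/(-114 - 364))² = (1/(-478))² = (-1/478)² = 1/228484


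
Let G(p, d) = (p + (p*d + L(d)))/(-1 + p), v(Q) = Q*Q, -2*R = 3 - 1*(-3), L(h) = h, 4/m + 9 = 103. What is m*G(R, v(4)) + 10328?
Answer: 970867/94 ≈ 10328.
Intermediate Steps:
m = 2/47 (m = 4/(-9 + 103) = 4/94 = 4*(1/94) = 2/47 ≈ 0.042553)
R = -3 (R = -(3 - 1*(-3))/2 = -(3 + 3)/2 = -½*6 = -3)
v(Q) = Q²
G(p, d) = (d + p + d*p)/(-1 + p) (G(p, d) = (p + (p*d + d))/(-1 + p) = (p + (d*p + d))/(-1 + p) = (p + (d + d*p))/(-1 + p) = (d + p + d*p)/(-1 + p))
m*G(R, v(4)) + 10328 = 2*((4² - 3 + 4²*(-3))/(-1 - 3))/47 + 10328 = 2*((16 - 3 + 16*(-3))/(-4))/47 + 10328 = 2*(-(16 - 3 - 48)/4)/47 + 10328 = 2*(-¼*(-35))/47 + 10328 = (2/47)*(35/4) + 10328 = 35/94 + 10328 = 970867/94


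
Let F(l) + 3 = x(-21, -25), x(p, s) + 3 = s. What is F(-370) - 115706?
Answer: -115737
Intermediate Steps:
x(p, s) = -3 + s
F(l) = -31 (F(l) = -3 + (-3 - 25) = -3 - 28 = -31)
F(-370) - 115706 = -31 - 115706 = -115737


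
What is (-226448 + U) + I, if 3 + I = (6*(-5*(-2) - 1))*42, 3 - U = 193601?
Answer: -417781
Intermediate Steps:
U = -193598 (U = 3 - 1*193601 = 3 - 193601 = -193598)
I = 2265 (I = -3 + (6*(-5*(-2) - 1))*42 = -3 + (6*(10 - 1))*42 = -3 + (6*9)*42 = -3 + 54*42 = -3 + 2268 = 2265)
(-226448 + U) + I = (-226448 - 193598) + 2265 = -420046 + 2265 = -417781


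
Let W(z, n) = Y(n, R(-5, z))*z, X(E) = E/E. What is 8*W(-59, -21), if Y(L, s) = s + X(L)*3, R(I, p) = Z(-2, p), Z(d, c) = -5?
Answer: 944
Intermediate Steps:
X(E) = 1
R(I, p) = -5
Y(L, s) = 3 + s (Y(L, s) = s + 1*3 = s + 3 = 3 + s)
W(z, n) = -2*z (W(z, n) = (3 - 5)*z = -2*z)
8*W(-59, -21) = 8*(-2*(-59)) = 8*118 = 944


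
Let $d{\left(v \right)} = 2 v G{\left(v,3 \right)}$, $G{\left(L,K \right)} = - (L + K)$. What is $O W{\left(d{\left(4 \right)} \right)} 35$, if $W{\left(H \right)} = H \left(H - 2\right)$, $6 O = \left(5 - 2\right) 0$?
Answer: $0$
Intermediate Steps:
$G{\left(L,K \right)} = - K - L$ ($G{\left(L,K \right)} = - (K + L) = - K - L$)
$O = 0$ ($O = \frac{\left(5 - 2\right) 0}{6} = \frac{3 \cdot 0}{6} = \frac{1}{6} \cdot 0 = 0$)
$d{\left(v \right)} = 2 v \left(-3 - v\right)$ ($d{\left(v \right)} = 2 v \left(\left(-1\right) 3 - v\right) = 2 v \left(-3 - v\right)$)
$W{\left(H \right)} = H \left(-2 + H\right)$
$O W{\left(d{\left(4 \right)} \right)} 35 = 0 \left(-2\right) 4 \left(3 + 4\right) \left(-2 - 8 \left(3 + 4\right)\right) 35 = 0 \left(-2\right) 4 \cdot 7 \left(-2 - 8 \cdot 7\right) 35 = 0 \left(- 56 \left(-2 - 56\right)\right) 35 = 0 \left(\left(-56\right) \left(-58\right)\right) 35 = 0 \cdot 3248 \cdot 35 = 0 \cdot 35 = 0$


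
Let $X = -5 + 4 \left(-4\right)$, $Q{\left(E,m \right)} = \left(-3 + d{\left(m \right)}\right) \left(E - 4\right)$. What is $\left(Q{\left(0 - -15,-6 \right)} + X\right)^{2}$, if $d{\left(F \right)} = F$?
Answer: $14400$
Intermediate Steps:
$Q{\left(E,m \right)} = \left(-4 + E\right) \left(-3 + m\right)$ ($Q{\left(E,m \right)} = \left(-3 + m\right) \left(E - 4\right) = \left(-3 + m\right) \left(-4 + E\right) = \left(-4 + E\right) \left(-3 + m\right)$)
$X = -21$ ($X = -5 - 16 = -21$)
$\left(Q{\left(0 - -15,-6 \right)} + X\right)^{2} = \left(\left(12 - -24 - 3 \left(0 - -15\right) + \left(0 - -15\right) \left(-6\right)\right) - 21\right)^{2} = \left(\left(12 + 24 - 3 \left(0 + 15\right) + \left(0 + 15\right) \left(-6\right)\right) - 21\right)^{2} = \left(\left(12 + 24 - 45 + 15 \left(-6\right)\right) - 21\right)^{2} = \left(\left(12 + 24 - 45 - 90\right) - 21\right)^{2} = \left(-99 - 21\right)^{2} = \left(-120\right)^{2} = 14400$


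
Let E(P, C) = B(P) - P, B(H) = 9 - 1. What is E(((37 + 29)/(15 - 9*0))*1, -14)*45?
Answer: 162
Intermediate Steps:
B(H) = 8
E(P, C) = 8 - P
E(((37 + 29)/(15 - 9*0))*1, -14)*45 = (8 - (37 + 29)/(15 - 9*0))*45 = (8 - 66/(15 + 0))*45 = (8 - 66/15)*45 = (8 - 66*(1/15))*45 = (8 - 22/5)*45 = (18/5)*45 = 162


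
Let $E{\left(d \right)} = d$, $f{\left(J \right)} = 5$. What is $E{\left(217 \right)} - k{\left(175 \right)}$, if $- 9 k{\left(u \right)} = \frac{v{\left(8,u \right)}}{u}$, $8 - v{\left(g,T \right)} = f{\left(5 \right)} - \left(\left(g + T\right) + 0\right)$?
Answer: $\frac{113987}{525} \approx 217.12$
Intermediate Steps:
$v{\left(g,T \right)} = 3 + T + g$ ($v{\left(g,T \right)} = 8 - \left(5 - \left(\left(g + T\right) + 0\right)\right) = 8 - \left(5 - \left(\left(T + g\right) + 0\right)\right) = 8 - \left(5 - \left(T + g\right)\right) = 8 - \left(5 - T - g\right) = 8 + \left(-5 + T + g\right) = 3 + T + g$)
$k{\left(u \right)} = - \frac{11 + u}{9 u}$ ($k{\left(u \right)} = - \frac{\left(3 + u + 8\right) \frac{1}{u}}{9} = - \frac{\left(11 + u\right) \frac{1}{u}}{9} = - \frac{\frac{1}{u} \left(11 + u\right)}{9} = - \frac{11 + u}{9 u}$)
$E{\left(217 \right)} - k{\left(175 \right)} = 217 - \frac{-11 - 175}{9 \cdot 175} = 217 - \frac{1}{9} \cdot \frac{1}{175} \left(-11 - 175\right) = 217 - \frac{1}{9} \cdot \frac{1}{175} \left(-186\right) = 217 - - \frac{62}{525} = 217 + \frac{62}{525} = \frac{113987}{525}$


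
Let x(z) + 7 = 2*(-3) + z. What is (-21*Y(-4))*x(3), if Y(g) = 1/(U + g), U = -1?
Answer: -42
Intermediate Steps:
x(z) = -13 + z (x(z) = -7 + (2*(-3) + z) = -7 + (-6 + z) = -13 + z)
Y(g) = 1/(-1 + g)
(-21*Y(-4))*x(3) = (-21/(-1 - 4))*(-13 + 3) = -21/(-5)*(-10) = -21*(-⅕)*(-10) = (21/5)*(-10) = -42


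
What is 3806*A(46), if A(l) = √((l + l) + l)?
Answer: 3806*√138 ≈ 44710.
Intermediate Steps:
A(l) = √3*√l (A(l) = √(2*l + l) = √(3*l) = √3*√l)
3806*A(46) = 3806*(√3*√46) = 3806*√138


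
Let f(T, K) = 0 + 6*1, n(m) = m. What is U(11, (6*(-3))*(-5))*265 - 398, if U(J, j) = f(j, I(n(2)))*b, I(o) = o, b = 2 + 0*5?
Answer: 2782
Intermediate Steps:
b = 2 (b = 2 + 0 = 2)
f(T, K) = 6 (f(T, K) = 0 + 6 = 6)
U(J, j) = 12 (U(J, j) = 6*2 = 12)
U(11, (6*(-3))*(-5))*265 - 398 = 12*265 - 398 = 3180 - 398 = 2782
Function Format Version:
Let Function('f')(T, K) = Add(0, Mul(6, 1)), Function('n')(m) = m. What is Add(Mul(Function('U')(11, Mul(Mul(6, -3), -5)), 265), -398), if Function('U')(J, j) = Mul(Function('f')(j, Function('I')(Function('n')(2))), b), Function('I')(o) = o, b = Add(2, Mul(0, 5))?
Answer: 2782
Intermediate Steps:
b = 2 (b = Add(2, 0) = 2)
Function('f')(T, K) = 6 (Function('f')(T, K) = Add(0, 6) = 6)
Function('U')(J, j) = 12 (Function('U')(J, j) = Mul(6, 2) = 12)
Add(Mul(Function('U')(11, Mul(Mul(6, -3), -5)), 265), -398) = Add(Mul(12, 265), -398) = Add(3180, -398) = 2782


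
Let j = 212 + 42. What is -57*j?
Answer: -14478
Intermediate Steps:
j = 254
-57*j = -57*254 = -14478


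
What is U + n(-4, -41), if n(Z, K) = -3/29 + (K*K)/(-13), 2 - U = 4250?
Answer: -1650284/377 ≈ -4377.4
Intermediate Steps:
U = -4248 (U = 2 - 1*4250 = 2 - 4250 = -4248)
n(Z, K) = -3/29 - K²/13 (n(Z, K) = -3*1/29 + K²*(-1/13) = -3/29 - K²/13)
U + n(-4, -41) = -4248 + (-3/29 - 1/13*(-41)²) = -4248 + (-3/29 - 1/13*1681) = -4248 + (-3/29 - 1681/13) = -4248 - 48788/377 = -1650284/377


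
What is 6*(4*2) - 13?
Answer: 35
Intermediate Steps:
6*(4*2) - 13 = 6*8 - 13 = 48 - 13 = 35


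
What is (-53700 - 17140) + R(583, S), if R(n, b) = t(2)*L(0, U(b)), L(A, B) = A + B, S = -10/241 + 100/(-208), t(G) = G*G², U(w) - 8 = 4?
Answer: -70744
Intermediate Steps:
U(w) = 12 (U(w) = 8 + 4 = 12)
t(G) = G³
S = -6545/12532 (S = -10*1/241 + 100*(-1/208) = -10/241 - 25/52 = -6545/12532 ≈ -0.52226)
R(n, b) = 96 (R(n, b) = 2³*(0 + 12) = 8*12 = 96)
(-53700 - 17140) + R(583, S) = (-53700 - 17140) + 96 = -70840 + 96 = -70744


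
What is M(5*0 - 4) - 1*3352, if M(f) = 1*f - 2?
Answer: -3358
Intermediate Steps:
M(f) = -2 + f (M(f) = f - 2 = -2 + f)
M(5*0 - 4) - 1*3352 = (-2 + (5*0 - 4)) - 1*3352 = (-2 + (0 - 4)) - 3352 = (-2 - 4) - 3352 = -6 - 3352 = -3358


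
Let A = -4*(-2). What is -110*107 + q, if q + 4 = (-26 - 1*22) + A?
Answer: -11814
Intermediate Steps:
A = 8
q = -44 (q = -4 + ((-26 - 1*22) + 8) = -4 + ((-26 - 22) + 8) = -4 + (-48 + 8) = -4 - 40 = -44)
-110*107 + q = -110*107 - 44 = -11770 - 44 = -11814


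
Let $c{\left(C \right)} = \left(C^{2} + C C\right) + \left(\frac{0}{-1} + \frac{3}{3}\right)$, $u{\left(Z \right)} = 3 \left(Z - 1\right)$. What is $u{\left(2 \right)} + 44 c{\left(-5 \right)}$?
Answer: $2247$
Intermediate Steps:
$u{\left(Z \right)} = -3 + 3 Z$ ($u{\left(Z \right)} = 3 \left(-1 + Z\right) = -3 + 3 Z$)
$c{\left(C \right)} = 1 + 2 C^{2}$ ($c{\left(C \right)} = \left(C^{2} + C^{2}\right) + \left(0 \left(-1\right) + 3 \cdot \frac{1}{3}\right) = 2 C^{2} + \left(0 + 1\right) = 2 C^{2} + 1 = 1 + 2 C^{2}$)
$u{\left(2 \right)} + 44 c{\left(-5 \right)} = \left(-3 + 3 \cdot 2\right) + 44 \left(1 + 2 \left(-5\right)^{2}\right) = \left(-3 + 6\right) + 44 \left(1 + 2 \cdot 25\right) = 3 + 44 \left(1 + 50\right) = 3 + 44 \cdot 51 = 3 + 2244 = 2247$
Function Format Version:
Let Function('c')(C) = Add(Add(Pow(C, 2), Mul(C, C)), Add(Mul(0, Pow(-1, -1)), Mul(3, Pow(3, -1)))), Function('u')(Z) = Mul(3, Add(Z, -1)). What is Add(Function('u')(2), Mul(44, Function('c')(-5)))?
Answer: 2247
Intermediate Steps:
Function('u')(Z) = Add(-3, Mul(3, Z)) (Function('u')(Z) = Mul(3, Add(-1, Z)) = Add(-3, Mul(3, Z)))
Function('c')(C) = Add(1, Mul(2, Pow(C, 2))) (Function('c')(C) = Add(Add(Pow(C, 2), Pow(C, 2)), Add(Mul(0, -1), Mul(3, Rational(1, 3)))) = Add(Mul(2, Pow(C, 2)), Add(0, 1)) = Add(Mul(2, Pow(C, 2)), 1) = Add(1, Mul(2, Pow(C, 2))))
Add(Function('u')(2), Mul(44, Function('c')(-5))) = Add(Add(-3, Mul(3, 2)), Mul(44, Add(1, Mul(2, Pow(-5, 2))))) = Add(Add(-3, 6), Mul(44, Add(1, Mul(2, 25)))) = Add(3, Mul(44, Add(1, 50))) = Add(3, Mul(44, 51)) = Add(3, 2244) = 2247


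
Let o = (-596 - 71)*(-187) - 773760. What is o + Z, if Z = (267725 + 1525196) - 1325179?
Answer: -181289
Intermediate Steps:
o = -649031 (o = -667*(-187) - 773760 = 124729 - 773760 = -649031)
Z = 467742 (Z = 1792921 - 1325179 = 467742)
o + Z = -649031 + 467742 = -181289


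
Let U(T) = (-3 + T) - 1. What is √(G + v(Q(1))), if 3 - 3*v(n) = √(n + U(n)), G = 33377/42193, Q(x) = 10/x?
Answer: √7333734102/126579 ≈ 0.67655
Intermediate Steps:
G = 33377/42193 (G = 33377*(1/42193) = 33377/42193 ≈ 0.79106)
U(T) = -4 + T
v(n) = 1 - √(-4 + 2*n)/3 (v(n) = 1 - √(n + (-4 + n))/3 = 1 - √(-4 + 2*n)/3)
√(G + v(Q(1))) = √(33377/42193 + (1 - √(-4 + 2*(10/1))/3)) = √(33377/42193 + (1 - √(-4 + 2*(10*1))/3)) = √(33377/42193 + (1 - √(-4 + 2*10)/3)) = √(33377/42193 + (1 - √(-4 + 20)/3)) = √(33377/42193 + (1 - √16/3)) = √(33377/42193 + (1 - ⅓*4)) = √(33377/42193 + (1 - 4/3)) = √(33377/42193 - ⅓) = √(57938/126579) = √7333734102/126579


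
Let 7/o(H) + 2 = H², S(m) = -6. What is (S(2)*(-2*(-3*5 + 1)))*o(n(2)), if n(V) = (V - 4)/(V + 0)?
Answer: 1176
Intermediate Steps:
n(V) = (-4 + V)/V
o(H) = 7/(-2 + H²)
(S(2)*(-2*(-3*5 + 1)))*o(n(2)) = (-(-12)*(-3*5 + 1))*(7/(-2 + ((-4 + 2)/2)²)) = (-(-12)*(-15 + 1))*(7/(-2 + ((½)*(-2))²)) = (-(-12)*(-14))*(7/(-2 + (-1)²)) = (-6*28)*(7/(-2 + 1)) = -1176/(-1) = -1176*(-1) = -168*(-7) = 1176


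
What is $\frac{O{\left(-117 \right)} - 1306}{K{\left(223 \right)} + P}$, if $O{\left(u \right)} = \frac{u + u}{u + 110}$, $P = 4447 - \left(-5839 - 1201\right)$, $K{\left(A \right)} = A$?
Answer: $- \frac{4454}{40985} \approx -0.10867$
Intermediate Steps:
$P = 11487$ ($P = 4447 - -7040 = 4447 + 7040 = 11487$)
$O{\left(u \right)} = \frac{2 u}{110 + u}$
$\frac{O{\left(-117 \right)} - 1306}{K{\left(223 \right)} + P} = \frac{2 \left(-117\right) \frac{1}{110 - 117} - 1306}{223 + 11487} = \frac{2 \left(-117\right) \frac{1}{-7} - 1306}{11710} = \left(2 \left(-117\right) \left(- \frac{1}{7}\right) - 1306\right) \frac{1}{11710} = \left(\frac{234}{7} - 1306\right) \frac{1}{11710} = \left(- \frac{8908}{7}\right) \frac{1}{11710} = - \frac{4454}{40985}$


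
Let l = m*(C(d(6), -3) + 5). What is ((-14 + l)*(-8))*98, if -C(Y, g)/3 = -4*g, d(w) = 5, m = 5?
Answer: 132496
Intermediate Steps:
C(Y, g) = 12*g (C(Y, g) = -(-12)*g = 12*g)
l = -155 (l = 5*(12*(-3) + 5) = 5*(-36 + 5) = 5*(-31) = -155)
((-14 + l)*(-8))*98 = ((-14 - 155)*(-8))*98 = -169*(-8)*98 = 1352*98 = 132496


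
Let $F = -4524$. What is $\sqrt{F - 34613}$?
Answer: $i \sqrt{39137} \approx 197.83 i$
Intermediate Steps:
$\sqrt{F - 34613} = \sqrt{-4524 - 34613} = \sqrt{-39137} = i \sqrt{39137}$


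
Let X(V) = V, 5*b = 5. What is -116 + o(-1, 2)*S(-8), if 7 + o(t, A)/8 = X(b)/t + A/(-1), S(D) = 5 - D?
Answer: -1156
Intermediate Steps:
b = 1 (b = (1/5)*5 = 1)
o(t, A) = -56 - 8*A + 8/t (o(t, A) = -56 + 8*(1/t + A/(-1)) = -56 + 8*(1/t + A*(-1)) = -56 + 8*(1/t - A) = -56 + (-8*A + 8/t) = -56 - 8*A + 8/t)
-116 + o(-1, 2)*S(-8) = -116 + (-56 - 8*2 + 8/(-1))*(5 - 1*(-8)) = -116 + (-56 - 16 + 8*(-1))*(5 + 8) = -116 + (-56 - 16 - 8)*13 = -116 - 80*13 = -116 - 1040 = -1156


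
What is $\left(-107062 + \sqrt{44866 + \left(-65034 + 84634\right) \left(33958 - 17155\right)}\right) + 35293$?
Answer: $-71769 + \sqrt{329383666} \approx -53620.0$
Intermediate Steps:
$\left(-107062 + \sqrt{44866 + \left(-65034 + 84634\right) \left(33958 - 17155\right)}\right) + 35293 = \left(-107062 + \sqrt{44866 + 19600 \cdot 16803}\right) + 35293 = \left(-107062 + \sqrt{44866 + 329338800}\right) + 35293 = \left(-107062 + \sqrt{329383666}\right) + 35293 = -71769 + \sqrt{329383666}$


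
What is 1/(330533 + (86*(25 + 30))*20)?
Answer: 1/425133 ≈ 2.3522e-6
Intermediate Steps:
1/(330533 + (86*(25 + 30))*20) = 1/(330533 + (86*55)*20) = 1/(330533 + 4730*20) = 1/(330533 + 94600) = 1/425133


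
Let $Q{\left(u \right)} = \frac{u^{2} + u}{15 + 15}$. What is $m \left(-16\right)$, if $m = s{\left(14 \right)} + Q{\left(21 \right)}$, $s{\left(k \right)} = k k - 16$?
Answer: $- \frac{15632}{5} \approx -3126.4$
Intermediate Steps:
$s{\left(k \right)} = -16 + k^{2}$ ($s{\left(k \right)} = k^{2} - 16 = -16 + k^{2}$)
$Q{\left(u \right)} = \frac{u}{30} + \frac{u^{2}}{30}$ ($Q{\left(u \right)} = \frac{u + u^{2}}{30} = \left(u + u^{2}\right) \frac{1}{30} = \frac{u}{30} + \frac{u^{2}}{30}$)
$m = \frac{977}{5}$ ($m = \left(-16 + 14^{2}\right) + \frac{1}{30} \cdot 21 \left(1 + 21\right) = \left(-16 + 196\right) + \frac{1}{30} \cdot 21 \cdot 22 = 180 + \frac{77}{5} = \frac{977}{5} \approx 195.4$)
$m \left(-16\right) = \frac{977}{5} \left(-16\right) = - \frac{15632}{5}$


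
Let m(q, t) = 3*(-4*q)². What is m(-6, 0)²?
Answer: 2985984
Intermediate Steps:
m(q, t) = 48*q² (m(q, t) = 3*(16*q²) = 48*q²)
m(-6, 0)² = (48*(-6)²)² = (48*36)² = 1728² = 2985984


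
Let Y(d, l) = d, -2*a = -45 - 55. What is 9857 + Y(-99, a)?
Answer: 9758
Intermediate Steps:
a = 50 (a = -(-45 - 55)/2 = -½*(-100) = 50)
9857 + Y(-99, a) = 9857 - 99 = 9758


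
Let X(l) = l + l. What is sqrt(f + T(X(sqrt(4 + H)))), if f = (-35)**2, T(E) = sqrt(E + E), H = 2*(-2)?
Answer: 35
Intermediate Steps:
H = -4
X(l) = 2*l
T(E) = sqrt(2)*sqrt(E) (T(E) = sqrt(2*E) = sqrt(2)*sqrt(E))
f = 1225
sqrt(f + T(X(sqrt(4 + H)))) = sqrt(1225 + sqrt(2)*sqrt(2*sqrt(4 - 4))) = sqrt(1225 + sqrt(2)*sqrt(2*sqrt(0))) = sqrt(1225 + sqrt(2)*sqrt(2*0)) = sqrt(1225 + sqrt(2)*sqrt(0)) = sqrt(1225 + sqrt(2)*0) = sqrt(1225 + 0) = sqrt(1225) = 35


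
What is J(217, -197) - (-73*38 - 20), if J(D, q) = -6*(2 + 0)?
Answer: 2782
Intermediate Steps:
J(D, q) = -12 (J(D, q) = -6*2 = -12)
J(217, -197) - (-73*38 - 20) = -12 - (-73*38 - 20) = -12 - (-2774 - 20) = -12 - 1*(-2794) = -12 + 2794 = 2782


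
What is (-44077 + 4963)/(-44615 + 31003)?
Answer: 477/166 ≈ 2.8735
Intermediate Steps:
(-44077 + 4963)/(-44615 + 31003) = -39114/(-13612) = -39114*(-1/13612) = 477/166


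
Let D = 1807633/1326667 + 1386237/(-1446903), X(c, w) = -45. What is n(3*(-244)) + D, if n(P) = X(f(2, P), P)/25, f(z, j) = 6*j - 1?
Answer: -4464684172703/3199264103835 ≈ -1.3955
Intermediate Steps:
f(z, j) = -1 + 6*j
n(P) = -9/5 (n(P) = -45/25 = -45*1/25 = -9/5)
D = 258798242840/639852820767 (D = 1807633*(1/1326667) + 1386237*(-1/1446903) = 1807633/1326667 - 462079/482301 = 258798242840/639852820767 ≈ 0.40447)
n(3*(-244)) + D = -9/5 + 258798242840/639852820767 = -4464684172703/3199264103835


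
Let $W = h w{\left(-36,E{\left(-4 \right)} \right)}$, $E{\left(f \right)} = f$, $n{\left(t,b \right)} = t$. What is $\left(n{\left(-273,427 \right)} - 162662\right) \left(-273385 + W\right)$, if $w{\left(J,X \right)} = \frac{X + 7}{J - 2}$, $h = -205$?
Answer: $\frac{1692571224025}{38} \approx 4.4541 \cdot 10^{10}$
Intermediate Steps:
$w{\left(J,X \right)} = \frac{7 + X}{-2 + J}$
$W = \frac{615}{38}$ ($W = - 205 \frac{7 - 4}{-2 - 36} = - 205 \frac{1}{-38} \cdot 3 = - 205 \left(\left(- \frac{1}{38}\right) 3\right) = \left(-205\right) \left(- \frac{3}{38}\right) = \frac{615}{38} \approx 16.184$)
$\left(n{\left(-273,427 \right)} - 162662\right) \left(-273385 + W\right) = \left(-273 - 162662\right) \left(-273385 + \frac{615}{38}\right) = \left(-162935\right) \left(- \frac{10388015}{38}\right) = \frac{1692571224025}{38}$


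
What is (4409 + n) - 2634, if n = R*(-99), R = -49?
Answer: 6626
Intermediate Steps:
n = 4851 (n = -49*(-99) = 4851)
(4409 + n) - 2634 = (4409 + 4851) - 2634 = 9260 - 2634 = 6626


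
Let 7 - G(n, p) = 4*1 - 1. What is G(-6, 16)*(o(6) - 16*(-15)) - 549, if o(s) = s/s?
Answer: 415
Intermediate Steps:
o(s) = 1
G(n, p) = 4 (G(n, p) = 7 - (4*1 - 1) = 7 - (4 - 1) = 7 - 1*3 = 7 - 3 = 4)
G(-6, 16)*(o(6) - 16*(-15)) - 549 = 4*(1 - 16*(-15)) - 549 = 4*(1 + 240) - 549 = 4*241 - 549 = 964 - 549 = 415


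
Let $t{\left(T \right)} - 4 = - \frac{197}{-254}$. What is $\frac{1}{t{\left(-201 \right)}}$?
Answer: $\frac{254}{1213} \approx 0.2094$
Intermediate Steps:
$t{\left(T \right)} = \frac{1213}{254}$ ($t{\left(T \right)} = 4 - \frac{197}{-254} = 4 - - \frac{197}{254} = 4 + \frac{197}{254} = \frac{1213}{254}$)
$\frac{1}{t{\left(-201 \right)}} = \frac{1}{\frac{1213}{254}} = \frac{254}{1213}$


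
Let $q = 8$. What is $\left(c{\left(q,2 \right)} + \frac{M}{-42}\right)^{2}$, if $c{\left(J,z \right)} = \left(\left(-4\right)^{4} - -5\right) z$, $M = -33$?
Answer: $\frac{53567761}{196} \approx 2.7331 \cdot 10^{5}$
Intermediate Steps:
$c{\left(J,z \right)} = 261 z$ ($c{\left(J,z \right)} = \left(256 + 5\right) z = 261 z$)
$\left(c{\left(q,2 \right)} + \frac{M}{-42}\right)^{2} = \left(261 \cdot 2 - \frac{33}{-42}\right)^{2} = \left(522 - - \frac{11}{14}\right)^{2} = \left(522 + \frac{11}{14}\right)^{2} = \left(\frac{7319}{14}\right)^{2} = \frac{53567761}{196}$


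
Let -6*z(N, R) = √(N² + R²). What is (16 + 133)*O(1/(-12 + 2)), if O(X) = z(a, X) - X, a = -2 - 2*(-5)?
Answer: 149/10 - 149*√6401/60 ≈ -183.78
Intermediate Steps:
a = 8 (a = -2 + 10 = 8)
z(N, R) = -√(N² + R²)/6
O(X) = -X - √(64 + X²)/6 (O(X) = -√(8² + X²)/6 - X = -√(64 + X²)/6 - X = -X - √(64 + X²)/6)
(16 + 133)*O(1/(-12 + 2)) = (16 + 133)*(-1/(-12 + 2) - √(64 + (1/(-12 + 2))²)/6) = 149*(-1/(-10) - √(64 + (1/(-10))²)/6) = 149*(-1*(-⅒) - √(64 + (-⅒)²)/6) = 149*(⅒ - √(64 + 1/100)/6) = 149*(⅒ - √6401/60) = 149/10 - 149*√6401/60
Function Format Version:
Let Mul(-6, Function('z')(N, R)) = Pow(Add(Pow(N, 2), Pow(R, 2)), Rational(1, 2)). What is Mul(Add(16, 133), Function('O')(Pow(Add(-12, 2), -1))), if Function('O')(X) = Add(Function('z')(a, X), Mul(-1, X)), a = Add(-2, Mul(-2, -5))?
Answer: Add(Rational(149, 10), Mul(Rational(-149, 60), Pow(6401, Rational(1, 2)))) ≈ -183.78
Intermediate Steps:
a = 8 (a = Add(-2, 10) = 8)
Function('z')(N, R) = Mul(Rational(-1, 6), Pow(Add(Pow(N, 2), Pow(R, 2)), Rational(1, 2)))
Function('O')(X) = Add(Mul(-1, X), Mul(Rational(-1, 6), Pow(Add(64, Pow(X, 2)), Rational(1, 2)))) (Function('O')(X) = Add(Mul(Rational(-1, 6), Pow(Add(Pow(8, 2), Pow(X, 2)), Rational(1, 2))), Mul(-1, X)) = Add(Mul(Rational(-1, 6), Pow(Add(64, Pow(X, 2)), Rational(1, 2))), Mul(-1, X)) = Add(Mul(-1, X), Mul(Rational(-1, 6), Pow(Add(64, Pow(X, 2)), Rational(1, 2)))))
Mul(Add(16, 133), Function('O')(Pow(Add(-12, 2), -1))) = Mul(Add(16, 133), Add(Mul(-1, Pow(Add(-12, 2), -1)), Mul(Rational(-1, 6), Pow(Add(64, Pow(Pow(Add(-12, 2), -1), 2)), Rational(1, 2))))) = Mul(149, Add(Mul(-1, Pow(-10, -1)), Mul(Rational(-1, 6), Pow(Add(64, Pow(Pow(-10, -1), 2)), Rational(1, 2))))) = Mul(149, Add(Mul(-1, Rational(-1, 10)), Mul(Rational(-1, 6), Pow(Add(64, Pow(Rational(-1, 10), 2)), Rational(1, 2))))) = Mul(149, Add(Rational(1, 10), Mul(Rational(-1, 6), Pow(Add(64, Rational(1, 100)), Rational(1, 2))))) = Mul(149, Add(Rational(1, 10), Mul(Rational(-1, 6), Pow(Rational(6401, 100), Rational(1, 2))))) = Mul(149, Add(Rational(1, 10), Mul(Rational(-1, 6), Mul(Rational(1, 10), Pow(6401, Rational(1, 2)))))) = Mul(149, Add(Rational(1, 10), Mul(Rational(-1, 60), Pow(6401, Rational(1, 2))))) = Add(Rational(149, 10), Mul(Rational(-149, 60), Pow(6401, Rational(1, 2))))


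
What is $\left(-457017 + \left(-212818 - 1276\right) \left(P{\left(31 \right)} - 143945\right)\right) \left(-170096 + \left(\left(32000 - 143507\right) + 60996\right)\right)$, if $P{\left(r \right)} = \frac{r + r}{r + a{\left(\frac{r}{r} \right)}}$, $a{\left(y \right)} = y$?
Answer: $- \frac{54387371463352529}{8} \approx -6.7984 \cdot 10^{15}$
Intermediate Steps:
$P{\left(r \right)} = \frac{2 r}{1 + r}$ ($P{\left(r \right)} = \frac{r + r}{r + \frac{r}{r}} = \frac{2 r}{r + 1} = \frac{2 r}{1 + r}$)
$\left(-457017 + \left(-212818 - 1276\right) \left(P{\left(31 \right)} - 143945\right)\right) \left(-170096 + \left(\left(32000 - 143507\right) + 60996\right)\right) = \left(-457017 + \left(-212818 - 1276\right) \left(2 \cdot 31 \frac{1}{1 + 31} - 143945\right)\right) \left(-170096 + \left(\left(32000 - 143507\right) + 60996\right)\right) = \left(-457017 - 214094 \left(2 \cdot 31 \cdot \frac{1}{32} - 143945\right)\right) \left(-170096 + \left(-111507 + 60996\right)\right) = \left(-457017 - 214094 \left(2 \cdot 31 \cdot \frac{1}{32} - 143945\right)\right) \left(-170096 - 50511\right) = \left(-457017 - 214094 \left(\frac{31}{16} - 143945\right)\right) \left(-220607\right) = \left(-457017 - - \frac{246538768183}{8}\right) \left(-220607\right) = \left(-457017 + \frac{246538768183}{8}\right) \left(-220607\right) = \frac{246535112047}{8} \left(-220607\right) = - \frac{54387371463352529}{8}$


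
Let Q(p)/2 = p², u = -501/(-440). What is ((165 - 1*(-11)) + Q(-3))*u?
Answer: 48597/220 ≈ 220.90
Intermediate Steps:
u = 501/440 (u = -501*(-1/440) = 501/440 ≈ 1.1386)
Q(p) = 2*p²
((165 - 1*(-11)) + Q(-3))*u = ((165 - 1*(-11)) + 2*(-3)²)*(501/440) = ((165 + 11) + 2*9)*(501/440) = (176 + 18)*(501/440) = 194*(501/440) = 48597/220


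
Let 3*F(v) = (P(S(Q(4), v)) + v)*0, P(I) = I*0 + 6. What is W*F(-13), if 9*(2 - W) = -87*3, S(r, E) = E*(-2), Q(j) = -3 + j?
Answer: 0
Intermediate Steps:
S(r, E) = -2*E
W = 31 (W = 2 - (-29)*3/3 = 2 - ⅑*(-261) = 2 + 29 = 31)
P(I) = 6 (P(I) = 0 + 6 = 6)
F(v) = 0 (F(v) = ((6 + v)*0)/3 = (⅓)*0 = 0)
W*F(-13) = 31*0 = 0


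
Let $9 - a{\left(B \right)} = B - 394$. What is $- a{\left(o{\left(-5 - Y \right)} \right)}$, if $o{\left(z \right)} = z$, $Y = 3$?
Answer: $-411$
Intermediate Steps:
$a{\left(B \right)} = 403 - B$ ($a{\left(B \right)} = 9 - \left(B - 394\right) = 9 - \left(-394 + B\right) = 403 - B$)
$- a{\left(o{\left(-5 - Y \right)} \right)} = - (403 - \left(-5 - 3\right)) = - (403 - -8) = - (403 + 8) = \left(-1\right) 411 = -411$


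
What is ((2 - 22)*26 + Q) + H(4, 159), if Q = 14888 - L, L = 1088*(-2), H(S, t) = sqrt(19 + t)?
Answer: 16544 + sqrt(178) ≈ 16557.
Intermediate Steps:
L = -2176
Q = 17064 (Q = 14888 - 1*(-2176) = 14888 + 2176 = 17064)
((2 - 22)*26 + Q) + H(4, 159) = ((2 - 22)*26 + 17064) + sqrt(19 + 159) = (-20*26 + 17064) + sqrt(178) = (-520 + 17064) + sqrt(178) = 16544 + sqrt(178)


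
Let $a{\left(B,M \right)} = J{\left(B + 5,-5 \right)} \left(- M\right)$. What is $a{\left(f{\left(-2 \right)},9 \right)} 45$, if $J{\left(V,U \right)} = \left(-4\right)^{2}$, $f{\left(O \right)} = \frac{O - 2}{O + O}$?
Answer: $-6480$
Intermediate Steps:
$f{\left(O \right)} = \frac{-2 + O}{2 O}$
$J{\left(V,U \right)} = 16$
$a{\left(B,M \right)} = - 16 M$ ($a{\left(B,M \right)} = 16 \left(- M\right) = - 16 M$)
$a{\left(f{\left(-2 \right)},9 \right)} 45 = \left(-16\right) 9 \cdot 45 = \left(-144\right) 45 = -6480$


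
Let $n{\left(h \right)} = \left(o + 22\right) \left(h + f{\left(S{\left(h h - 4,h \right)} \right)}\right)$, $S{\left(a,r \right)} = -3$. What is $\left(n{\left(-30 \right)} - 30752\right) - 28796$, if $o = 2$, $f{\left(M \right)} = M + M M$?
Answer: $-60124$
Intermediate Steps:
$f{\left(M \right)} = M + M^{2}$
$n{\left(h \right)} = 144 + 24 h$ ($n{\left(h \right)} = \left(2 + 22\right) \left(h - 3 \left(1 - 3\right)\right) = 24 \left(h - -6\right) = 24 \left(h + 6\right) = 24 \left(6 + h\right) = 144 + 24 h$)
$\left(n{\left(-30 \right)} - 30752\right) - 28796 = \left(\left(144 + 24 \left(-30\right)\right) - 30752\right) - 28796 = \left(\left(144 - 720\right) - 30752\right) - 28796 = \left(-576 - 30752\right) - 28796 = -31328 - 28796 = -60124$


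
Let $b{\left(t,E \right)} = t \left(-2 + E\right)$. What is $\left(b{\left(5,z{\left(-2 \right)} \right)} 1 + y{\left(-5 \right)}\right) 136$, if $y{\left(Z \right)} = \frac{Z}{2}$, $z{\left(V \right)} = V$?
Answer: $-3060$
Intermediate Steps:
$y{\left(Z \right)} = \frac{Z}{2}$ ($y{\left(Z \right)} = Z \frac{1}{2} = \frac{Z}{2}$)
$\left(b{\left(5,z{\left(-2 \right)} \right)} 1 + y{\left(-5 \right)}\right) 136 = \left(5 \left(-2 - 2\right) 1 + \frac{1}{2} \left(-5\right)\right) 136 = \left(5 \left(-4\right) 1 - \frac{5}{2}\right) 136 = \left(\left(-20\right) 1 - \frac{5}{2}\right) 136 = \left(-20 - \frac{5}{2}\right) 136 = \left(- \frac{45}{2}\right) 136 = -3060$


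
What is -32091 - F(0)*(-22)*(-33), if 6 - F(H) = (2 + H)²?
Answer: -33543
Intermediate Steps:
F(H) = 6 - (2 + H)²
-32091 - F(0)*(-22)*(-33) = -32091 - (6 - (2 + 0)²)*(-22)*(-33) = -32091 - (6 - 1*2²)*(-22)*(-33) = -32091 - (6 - 1*4)*(-22)*(-33) = -32091 - (6 - 4)*(-22)*(-33) = -32091 - 2*(-22)*(-33) = -32091 - (-44)*(-33) = -32091 - 1*1452 = -32091 - 1452 = -33543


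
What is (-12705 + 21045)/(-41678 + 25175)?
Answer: -2780/5501 ≈ -0.50536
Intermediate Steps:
(-12705 + 21045)/(-41678 + 25175) = 8340/(-16503) = 8340*(-1/16503) = -2780/5501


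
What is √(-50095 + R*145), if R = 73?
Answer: 3*I*√4390 ≈ 198.77*I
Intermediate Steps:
√(-50095 + R*145) = √(-50095 + 73*145) = √(-50095 + 10585) = √(-39510) = 3*I*√4390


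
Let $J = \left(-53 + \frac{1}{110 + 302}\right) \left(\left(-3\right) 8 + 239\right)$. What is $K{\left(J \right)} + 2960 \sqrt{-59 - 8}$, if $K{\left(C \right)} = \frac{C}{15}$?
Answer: $- \frac{938905}{1236} + 2960 i \sqrt{67} \approx -759.63 + 24229.0 i$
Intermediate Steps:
$J = - \frac{4694525}{412}$ ($J = \left(-53 + \frac{1}{412}\right) \left(-24 + 239\right) = \left(-53 + \frac{1}{412}\right) 215 = \left(- \frac{21835}{412}\right) 215 = - \frac{4694525}{412} \approx -11394.0$)
$K{\left(C \right)} = \frac{C}{15}$ ($K{\left(C \right)} = C \frac{1}{15} = \frac{C}{15}$)
$K{\left(J \right)} + 2960 \sqrt{-59 - 8} = \frac{1}{15} \left(- \frac{4694525}{412}\right) + 2960 \sqrt{-59 - 8} = - \frac{938905}{1236} + 2960 \sqrt{-67} = - \frac{938905}{1236} + 2960 i \sqrt{67}$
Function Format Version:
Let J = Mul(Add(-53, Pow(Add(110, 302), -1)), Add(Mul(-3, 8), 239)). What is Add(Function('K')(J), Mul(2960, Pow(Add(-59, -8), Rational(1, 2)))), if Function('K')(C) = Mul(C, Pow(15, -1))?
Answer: Add(Rational(-938905, 1236), Mul(2960, I, Pow(67, Rational(1, 2)))) ≈ Add(-759.63, Mul(24229., I))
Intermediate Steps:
J = Rational(-4694525, 412) (J = Mul(Add(-53, Pow(412, -1)), Add(-24, 239)) = Mul(Add(-53, Rational(1, 412)), 215) = Mul(Rational(-21835, 412), 215) = Rational(-4694525, 412) ≈ -11394.)
Function('K')(C) = Mul(Rational(1, 15), C) (Function('K')(C) = Mul(C, Rational(1, 15)) = Mul(Rational(1, 15), C))
Add(Function('K')(J), Mul(2960, Pow(Add(-59, -8), Rational(1, 2)))) = Add(Mul(Rational(1, 15), Rational(-4694525, 412)), Mul(2960, Pow(Add(-59, -8), Rational(1, 2)))) = Add(Rational(-938905, 1236), Mul(2960, Pow(-67, Rational(1, 2)))) = Add(Rational(-938905, 1236), Mul(2960, Mul(I, Pow(67, Rational(1, 2))))) = Add(Rational(-938905, 1236), Mul(2960, I, Pow(67, Rational(1, 2))))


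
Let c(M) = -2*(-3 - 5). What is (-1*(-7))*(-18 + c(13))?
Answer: -14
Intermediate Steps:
c(M) = 16 (c(M) = -2*(-8) = 16)
(-1*(-7))*(-18 + c(13)) = (-1*(-7))*(-18 + 16) = 7*(-2) = -14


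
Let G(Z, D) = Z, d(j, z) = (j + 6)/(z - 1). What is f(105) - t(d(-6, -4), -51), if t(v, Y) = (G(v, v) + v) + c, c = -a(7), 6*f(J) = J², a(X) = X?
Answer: 3689/2 ≈ 1844.5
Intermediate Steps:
f(J) = J²/6
d(j, z) = (6 + j)/(-1 + z)
c = -7 (c = -1*7 = -7)
t(v, Y) = -7 + 2*v (t(v, Y) = (v + v) - 7 = 2*v - 7 = -7 + 2*v)
f(105) - t(d(-6, -4), -51) = (⅙)*105² - (-7 + 2*((6 - 6)/(-1 - 4))) = (⅙)*11025 - (-7 + 2*(0/(-5))) = 3675/2 - (-7 + 2*(-⅕*0)) = 3675/2 - (-7 + 2*0) = 3675/2 - (-7 + 0) = 3675/2 - 1*(-7) = 3675/2 + 7 = 3689/2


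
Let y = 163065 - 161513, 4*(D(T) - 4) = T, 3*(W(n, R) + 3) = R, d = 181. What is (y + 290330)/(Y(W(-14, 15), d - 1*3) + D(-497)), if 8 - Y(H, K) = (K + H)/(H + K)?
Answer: -389176/151 ≈ -2577.3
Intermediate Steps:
W(n, R) = -3 + R/3
D(T) = 4 + T/4
Y(H, K) = 7 (Y(H, K) = 8 - (K + H)/(H + K) = 8 - (H + K)/(H + K) = 8 - 1*1 = 8 - 1 = 7)
y = 1552
(y + 290330)/(Y(W(-14, 15), d - 1*3) + D(-497)) = (1552 + 290330)/(7 + (4 + (1/4)*(-497))) = 291882/(7 + (4 - 497/4)) = 291882/(7 - 481/4) = 291882/(-453/4) = 291882*(-4/453) = -389176/151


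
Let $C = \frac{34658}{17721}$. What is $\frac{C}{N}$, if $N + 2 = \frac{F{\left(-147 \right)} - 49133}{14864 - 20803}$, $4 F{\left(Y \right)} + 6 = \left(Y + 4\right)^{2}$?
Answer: $\frac{823335448}{2278513017} \approx 0.36135$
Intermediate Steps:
$F{\left(Y \right)} = - \frac{3}{2} + \frac{\left(4 + Y\right)^{2}}{4}$ ($F{\left(Y \right)} = - \frac{3}{2} + \frac{\left(Y + 4\right)^{2}}{4} = - \frac{3}{2} + \frac{\left(4 + Y\right)^{2}}{4}$)
$N = \frac{128577}{23756}$ ($N = -2 + \frac{\left(- \frac{3}{2} + \frac{\left(4 - 147\right)^{2}}{4}\right) - 49133}{14864 - 20803} = -2 + \frac{\left(- \frac{3}{2} + \frac{\left(-143\right)^{2}}{4}\right) - 49133}{-5939} = -2 + \left(\left(- \frac{3}{2} + \frac{1}{4} \cdot 20449\right) - 49133\right) \left(- \frac{1}{5939}\right) = -2 + \left(\left(- \frac{3}{2} + \frac{20449}{4}\right) - 49133\right) \left(- \frac{1}{5939}\right) = -2 + \left(\frac{20443}{4} - 49133\right) \left(- \frac{1}{5939}\right) = -2 - - \frac{176089}{23756} = -2 + \frac{176089}{23756} = \frac{128577}{23756} \approx 5.4124$)
$C = \frac{34658}{17721}$ ($C = 34658 \cdot \frac{1}{17721} = \frac{34658}{17721} \approx 1.9558$)
$\frac{C}{N} = \frac{34658}{17721 \cdot \frac{128577}{23756}} = \frac{34658}{17721} \cdot \frac{23756}{128577} = \frac{823335448}{2278513017}$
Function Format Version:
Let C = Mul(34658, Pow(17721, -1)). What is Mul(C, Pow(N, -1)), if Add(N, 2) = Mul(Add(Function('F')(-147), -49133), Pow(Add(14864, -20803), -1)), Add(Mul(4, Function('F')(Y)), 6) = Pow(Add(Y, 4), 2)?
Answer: Rational(823335448, 2278513017) ≈ 0.36135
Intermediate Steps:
Function('F')(Y) = Add(Rational(-3, 2), Mul(Rational(1, 4), Pow(Add(4, Y), 2))) (Function('F')(Y) = Add(Rational(-3, 2), Mul(Rational(1, 4), Pow(Add(Y, 4), 2))) = Add(Rational(-3, 2), Mul(Rational(1, 4), Pow(Add(4, Y), 2))))
N = Rational(128577, 23756) (N = Add(-2, Mul(Add(Add(Rational(-3, 2), Mul(Rational(1, 4), Pow(Add(4, -147), 2))), -49133), Pow(Add(14864, -20803), -1))) = Add(-2, Mul(Add(Add(Rational(-3, 2), Mul(Rational(1, 4), Pow(-143, 2))), -49133), Pow(-5939, -1))) = Add(-2, Mul(Add(Add(Rational(-3, 2), Mul(Rational(1, 4), 20449)), -49133), Rational(-1, 5939))) = Add(-2, Mul(Add(Add(Rational(-3, 2), Rational(20449, 4)), -49133), Rational(-1, 5939))) = Add(-2, Mul(Add(Rational(20443, 4), -49133), Rational(-1, 5939))) = Add(-2, Mul(Rational(-176089, 4), Rational(-1, 5939))) = Add(-2, Rational(176089, 23756)) = Rational(128577, 23756) ≈ 5.4124)
C = Rational(34658, 17721) (C = Mul(34658, Rational(1, 17721)) = Rational(34658, 17721) ≈ 1.9558)
Mul(C, Pow(N, -1)) = Mul(Rational(34658, 17721), Pow(Rational(128577, 23756), -1)) = Mul(Rational(34658, 17721), Rational(23756, 128577)) = Rational(823335448, 2278513017)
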